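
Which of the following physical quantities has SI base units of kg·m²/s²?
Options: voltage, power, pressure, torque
Checking the SI base units of each option:
  voltage (V = IR): kg·m²/(s³·A)  ✗
  power (P = W/t): kg·m²/s³  ✗
  pressure (P = F/A): kg/(m·s²)  ✗
  torque (τ = Fr): kg·m²/s²  ✓ matches

Only torque has units kg·m²/s².

Answer: torque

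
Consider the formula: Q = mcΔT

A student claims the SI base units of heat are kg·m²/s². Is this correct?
Units of each symbol in Q = mcΔT:
  m (mass): kg
  c (specific heat capacity, in J/(kg·K)): m²/(s²·K)
  ΔT (temperature change): K

Multiplying the contributions: [kg] · [m²/(s²·K)] · [K]
Adding exponents of each base unit: kg: 1, m: 2, s: -2
SI base units of heat: kg·m²/s²

The claimed units kg·m²/s² match the derived units, so the claim is correct.

Answer: Yes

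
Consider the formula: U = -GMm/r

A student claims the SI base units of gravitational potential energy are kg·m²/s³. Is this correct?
Units of each symbol in U = -GMm/r:
  G (gravitational constant): m³/(kg·s²)
  M (mass): kg
  m (mass): kg
  r (distance): m  → in the denominator, contributes 1/m
  The minus sign does not affect the units.

Multiplying the contributions: [m³/(kg·s²)] · [kg] · [kg] · [1/m]
Adding exponents of each base unit: kg: 1, m: 2, s: -2
SI base units of gravitational potential energy: kg·m²/s²

The claimed units kg·m²/s³ (exponents kg: 1, m: 2, s: -3) do not match the derived units kg·m²/s² (exponents kg: 1, m: 2, s: -2), so the claim is incorrect.

Answer: No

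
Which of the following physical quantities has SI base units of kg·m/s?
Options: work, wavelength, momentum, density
Checking the SI base units of each option:
  work (W = Fd): kg·m²/s²  ✗
  wavelength (λ = v/f): m  ✗
  momentum (p = mv): kg·m/s  ✓ matches
  density (ρ = m/V): kg/m³  ✗

Only momentum has units kg·m/s.

Answer: momentum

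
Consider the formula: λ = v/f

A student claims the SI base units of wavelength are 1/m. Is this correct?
Units of each symbol in λ = v/f:
  v (wave speed): m/s
  f (frequency): 1/s  → in the denominator, contributes s

Multiplying the contributions: [m/s] · [s]
Adding exponents of each base unit: m: 1
SI base units of wavelength: m

The claimed units 1/m (exponents m: -1) do not match the derived units m (exponents m: 1), so the claim is incorrect.

Answer: No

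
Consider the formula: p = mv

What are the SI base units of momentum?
Units of each symbol in p = mv:
  m (mass): kg
  v (velocity): m/s

Multiplying the contributions: [kg] · [m/s]
Adding exponents of each base unit: kg: 1, m: 1, s: -1
SI base units of momentum: kg·m/s

Answer: kg·m/s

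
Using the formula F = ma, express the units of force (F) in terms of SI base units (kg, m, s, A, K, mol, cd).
Units of each symbol in F = ma:
  m (mass): kg
  a (acceleration): m/s²

Multiplying the contributions: [kg] · [m/s²]
Adding exponents of each base unit: kg: 1, m: 1, s: -2
SI base units of force: kg·m/s²

Answer: kg·m/s²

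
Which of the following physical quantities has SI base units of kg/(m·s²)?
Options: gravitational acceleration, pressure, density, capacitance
Checking the SI base units of each option:
  gravitational acceleration (g = GM/r²): m/s²  ✗
  pressure (P = F/A): kg/(m·s²)  ✓ matches
  density (ρ = m/V): kg/m³  ✗
  capacitance (C = Q/V): s⁴·A²/(kg·m²)  ✗

Only pressure has units kg/(m·s²).

Answer: pressure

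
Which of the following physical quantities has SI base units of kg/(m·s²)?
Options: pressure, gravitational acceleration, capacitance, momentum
Checking the SI base units of each option:
  pressure (P = F/A): kg/(m·s²)  ✓ matches
  gravitational acceleration (g = GM/r²): m/s²  ✗
  capacitance (C = Q/V): s⁴·A²/(kg·m²)  ✗
  momentum (p = mv): kg·m/s  ✗

Only pressure has units kg/(m·s²).

Answer: pressure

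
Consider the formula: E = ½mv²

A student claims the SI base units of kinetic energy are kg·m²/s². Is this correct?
Units of each symbol in E = ½mv²:
  m (mass): kg
  v (speed): m/s  → to the power 2, contributes m²/s²
  The factor ½ is dimensionless.

Multiplying the contributions: [kg] · [m²/s²]
Adding exponents of each base unit: kg: 1, m: 2, s: -2
SI base units of kinetic energy: kg·m²/s²

The claimed units kg·m²/s² match the derived units, so the claim is correct.

Answer: Yes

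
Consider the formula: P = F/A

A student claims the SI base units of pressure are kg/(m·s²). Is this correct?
Units of each symbol in P = F/A:
  F (force): kg·m/s²
  A (area): m²  → in the denominator, contributes 1/m²

Multiplying the contributions: [kg·m/s²] · [1/m²]
Adding exponents of each base unit: kg: 1, m: -1, s: -2
SI base units of pressure: kg/(m·s²)

The claimed units kg/(m·s²) match the derived units, so the claim is correct.

Answer: Yes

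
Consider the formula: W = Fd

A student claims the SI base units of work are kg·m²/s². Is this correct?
Units of each symbol in W = Fd:
  F (force): kg·m/s²
  d (displacement): m

Multiplying the contributions: [kg·m/s²] · [m]
Adding exponents of each base unit: kg: 1, m: 2, s: -2
SI base units of work: kg·m²/s²

The claimed units kg·m²/s² match the derived units, so the claim is correct.

Answer: Yes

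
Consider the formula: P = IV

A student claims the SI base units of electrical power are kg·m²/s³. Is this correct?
Units of each symbol in P = IV:
  I (current): A
  V (voltage, in volts): kg·m²/(s³·A)

Multiplying the contributions: [A] · [kg·m²/(s³·A)]
Adding exponents of each base unit: kg: 1, m: 2, s: -3
SI base units of electrical power: kg·m²/s³

The claimed units kg·m²/s³ match the derived units, so the claim is correct.

Answer: Yes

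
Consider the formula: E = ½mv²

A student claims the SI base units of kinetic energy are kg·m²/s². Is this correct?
Units of each symbol in E = ½mv²:
  m (mass): kg
  v (speed): m/s  → to the power 2, contributes m²/s²
  The factor ½ is dimensionless.

Multiplying the contributions: [kg] · [m²/s²]
Adding exponents of each base unit: kg: 1, m: 2, s: -2
SI base units of kinetic energy: kg·m²/s²

The claimed units kg·m²/s² match the derived units, so the claim is correct.

Answer: Yes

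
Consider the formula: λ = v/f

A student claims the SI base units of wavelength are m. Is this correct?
Units of each symbol in λ = v/f:
  v (wave speed): m/s
  f (frequency): 1/s  → in the denominator, contributes s

Multiplying the contributions: [m/s] · [s]
Adding exponents of each base unit: m: 1
SI base units of wavelength: m

The claimed units m match the derived units, so the claim is correct.

Answer: Yes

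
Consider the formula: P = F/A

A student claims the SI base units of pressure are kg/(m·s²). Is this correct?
Units of each symbol in P = F/A:
  F (force): kg·m/s²
  A (area): m²  → in the denominator, contributes 1/m²

Multiplying the contributions: [kg·m/s²] · [1/m²]
Adding exponents of each base unit: kg: 1, m: -1, s: -2
SI base units of pressure: kg/(m·s²)

The claimed units kg/(m·s²) match the derived units, so the claim is correct.

Answer: Yes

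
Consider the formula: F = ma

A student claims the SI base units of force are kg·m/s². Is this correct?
Units of each symbol in F = ma:
  m (mass): kg
  a (acceleration): m/s²

Multiplying the contributions: [kg] · [m/s²]
Adding exponents of each base unit: kg: 1, m: 1, s: -2
SI base units of force: kg·m/s²

The claimed units kg·m/s² match the derived units, so the claim is correct.

Answer: Yes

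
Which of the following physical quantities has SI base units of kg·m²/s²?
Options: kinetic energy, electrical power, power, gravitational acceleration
Checking the SI base units of each option:
  kinetic energy (E = ½mv²): kg·m²/s²  ✓ matches
  electrical power (P = IV): kg·m²/s³  ✗
  power (P = W/t): kg·m²/s³  ✗
  gravitational acceleration (g = GM/r²): m/s²  ✗

Only kinetic energy has units kg·m²/s².

Answer: kinetic energy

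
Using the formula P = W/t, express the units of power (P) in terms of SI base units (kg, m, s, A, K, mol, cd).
Units of each symbol in P = W/t:
  W (work): kg·m²/s²
  t (time): s  → in the denominator, contributes 1/s

Multiplying the contributions: [kg·m²/s²] · [1/s]
Adding exponents of each base unit: kg: 1, m: 2, s: -3
SI base units of power: kg·m²/s³

Answer: kg·m²/s³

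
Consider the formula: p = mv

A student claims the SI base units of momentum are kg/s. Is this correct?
Units of each symbol in p = mv:
  m (mass): kg
  v (velocity): m/s

Multiplying the contributions: [kg] · [m/s]
Adding exponents of each base unit: kg: 1, m: 1, s: -1
SI base units of momentum: kg·m/s

The claimed units kg/s (exponents kg: 1, s: -1) do not match the derived units kg·m/s (exponents kg: 1, m: 1, s: -1), so the claim is incorrect.

Answer: No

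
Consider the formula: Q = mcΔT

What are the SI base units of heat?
Units of each symbol in Q = mcΔT:
  m (mass): kg
  c (specific heat capacity, in J/(kg·K)): m²/(s²·K)
  ΔT (temperature change): K

Multiplying the contributions: [kg] · [m²/(s²·K)] · [K]
Adding exponents of each base unit: kg: 1, m: 2, s: -2
SI base units of heat: kg·m²/s²

Answer: kg·m²/s²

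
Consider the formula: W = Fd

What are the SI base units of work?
Units of each symbol in W = Fd:
  F (force): kg·m/s²
  d (displacement): m

Multiplying the contributions: [kg·m/s²] · [m]
Adding exponents of each base unit: kg: 1, m: 2, s: -2
SI base units of work: kg·m²/s²

Answer: kg·m²/s²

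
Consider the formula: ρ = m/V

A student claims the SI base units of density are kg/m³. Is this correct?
Units of each symbol in ρ = m/V:
  m (mass): kg
  V (volume): m³  → in the denominator, contributes 1/m³

Multiplying the contributions: [kg] · [1/m³]
Adding exponents of each base unit: kg: 1, m: -3
SI base units of density: kg/m³

The claimed units kg/m³ match the derived units, so the claim is correct.

Answer: Yes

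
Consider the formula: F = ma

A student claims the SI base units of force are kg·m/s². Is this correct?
Units of each symbol in F = ma:
  m (mass): kg
  a (acceleration): m/s²

Multiplying the contributions: [kg] · [m/s²]
Adding exponents of each base unit: kg: 1, m: 1, s: -2
SI base units of force: kg·m/s²

The claimed units kg·m/s² match the derived units, so the claim is correct.

Answer: Yes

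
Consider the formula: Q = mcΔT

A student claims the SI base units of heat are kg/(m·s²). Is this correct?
Units of each symbol in Q = mcΔT:
  m (mass): kg
  c (specific heat capacity, in J/(kg·K)): m²/(s²·K)
  ΔT (temperature change): K

Multiplying the contributions: [kg] · [m²/(s²·K)] · [K]
Adding exponents of each base unit: kg: 1, m: 2, s: -2
SI base units of heat: kg·m²/s²

The claimed units kg/(m·s²) (exponents kg: 1, m: -1, s: -2) do not match the derived units kg·m²/s² (exponents kg: 1, m: 2, s: -2), so the claim is incorrect.

Answer: No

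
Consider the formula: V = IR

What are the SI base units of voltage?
Units of each symbol in V = IR:
  I (current): A
  R (resistance, in ohms): kg·m²/(s³·A²)

Multiplying the contributions: [A] · [kg·m²/(s³·A²)]
Adding exponents of each base unit: kg: 1, m: 2, s: -3, A: -1
SI base units of voltage: kg·m²/(s³·A)

Answer: kg·m²/(s³·A)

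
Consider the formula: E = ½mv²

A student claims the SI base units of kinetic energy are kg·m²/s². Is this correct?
Units of each symbol in E = ½mv²:
  m (mass): kg
  v (speed): m/s  → to the power 2, contributes m²/s²
  The factor ½ is dimensionless.

Multiplying the contributions: [kg] · [m²/s²]
Adding exponents of each base unit: kg: 1, m: 2, s: -2
SI base units of kinetic energy: kg·m²/s²

The claimed units kg·m²/s² match the derived units, so the claim is correct.

Answer: Yes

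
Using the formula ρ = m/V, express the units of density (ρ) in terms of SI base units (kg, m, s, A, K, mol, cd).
Units of each symbol in ρ = m/V:
  m (mass): kg
  V (volume): m³  → in the denominator, contributes 1/m³

Multiplying the contributions: [kg] · [1/m³]
Adding exponents of each base unit: kg: 1, m: -3
SI base units of density: kg/m³

Answer: kg/m³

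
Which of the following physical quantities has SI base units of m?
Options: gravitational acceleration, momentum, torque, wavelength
Checking the SI base units of each option:
  gravitational acceleration (g = GM/r²): m/s²  ✗
  momentum (p = mv): kg·m/s  ✗
  torque (τ = Fr): kg·m²/s²  ✗
  wavelength (λ = v/f): m  ✓ matches

Only wavelength has units m.

Answer: wavelength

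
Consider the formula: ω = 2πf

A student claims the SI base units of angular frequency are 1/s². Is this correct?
Units of each symbol in ω = 2πf:
  f (frequency): 1/s
  The factor 2π is dimensionless.

Multiplying the contributions: [1/s]
Adding exponents of each base unit: s: -1
SI base units of angular frequency: 1/s

The claimed units 1/s² (exponents s: -2) do not match the derived units 1/s (exponents s: -1), so the claim is incorrect.

Answer: No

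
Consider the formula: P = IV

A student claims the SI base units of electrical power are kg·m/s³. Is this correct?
Units of each symbol in P = IV:
  I (current): A
  V (voltage, in volts): kg·m²/(s³·A)

Multiplying the contributions: [A] · [kg·m²/(s³·A)]
Adding exponents of each base unit: kg: 1, m: 2, s: -3
SI base units of electrical power: kg·m²/s³

The claimed units kg·m/s³ (exponents kg: 1, m: 1, s: -3) do not match the derived units kg·m²/s³ (exponents kg: 1, m: 2, s: -3), so the claim is incorrect.

Answer: No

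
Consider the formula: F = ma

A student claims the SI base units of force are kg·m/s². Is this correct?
Units of each symbol in F = ma:
  m (mass): kg
  a (acceleration): m/s²

Multiplying the contributions: [kg] · [m/s²]
Adding exponents of each base unit: kg: 1, m: 1, s: -2
SI base units of force: kg·m/s²

The claimed units kg·m/s² match the derived units, so the claim is correct.

Answer: Yes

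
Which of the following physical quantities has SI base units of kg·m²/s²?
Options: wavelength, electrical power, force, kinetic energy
Checking the SI base units of each option:
  wavelength (λ = v/f): m  ✗
  electrical power (P = IV): kg·m²/s³  ✗
  force (F = ma): kg·m/s²  ✗
  kinetic energy (E = ½mv²): kg·m²/s²  ✓ matches

Only kinetic energy has units kg·m²/s².

Answer: kinetic energy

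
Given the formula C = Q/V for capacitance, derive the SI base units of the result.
Units of each symbol in C = Q/V:
  Q (charge, in coulombs): s·A
  V (voltage, in volts): kg·m²/(s³·A)  → in the denominator, contributes s³·A/(kg·m²)

Multiplying the contributions: [s·A] · [s³·A/(kg·m²)]
Adding exponents of each base unit: kg: -1, m: -2, s: 4, A: 2
SI base units of capacitance: s⁴·A²/(kg·m²)

Answer: s⁴·A²/(kg·m²)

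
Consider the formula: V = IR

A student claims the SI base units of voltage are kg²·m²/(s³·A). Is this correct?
Units of each symbol in V = IR:
  I (current): A
  R (resistance, in ohms): kg·m²/(s³·A²)

Multiplying the contributions: [A] · [kg·m²/(s³·A²)]
Adding exponents of each base unit: kg: 1, m: 2, s: -3, A: -1
SI base units of voltage: kg·m²/(s³·A)

The claimed units kg²·m²/(s³·A) (exponents kg: 2, m: 2, s: -3, A: -1) do not match the derived units kg·m²/(s³·A) (exponents kg: 1, m: 2, s: -3, A: -1), so the claim is incorrect.

Answer: No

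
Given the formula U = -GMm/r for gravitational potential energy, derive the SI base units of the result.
Units of each symbol in U = -GMm/r:
  G (gravitational constant): m³/(kg·s²)
  M (mass): kg
  m (mass): kg
  r (distance): m  → in the denominator, contributes 1/m
  The minus sign does not affect the units.

Multiplying the contributions: [m³/(kg·s²)] · [kg] · [kg] · [1/m]
Adding exponents of each base unit: kg: 1, m: 2, s: -2
SI base units of gravitational potential energy: kg·m²/s²

Answer: kg·m²/s²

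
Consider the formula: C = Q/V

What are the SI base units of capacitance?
Units of each symbol in C = Q/V:
  Q (charge, in coulombs): s·A
  V (voltage, in volts): kg·m²/(s³·A)  → in the denominator, contributes s³·A/(kg·m²)

Multiplying the contributions: [s·A] · [s³·A/(kg·m²)]
Adding exponents of each base unit: kg: -1, m: -2, s: 4, A: 2
SI base units of capacitance: s⁴·A²/(kg·m²)

Answer: s⁴·A²/(kg·m²)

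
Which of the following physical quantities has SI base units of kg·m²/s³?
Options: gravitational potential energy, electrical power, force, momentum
Checking the SI base units of each option:
  gravitational potential energy (U = -GMm/r): kg·m²/s²  ✗
  electrical power (P = IV): kg·m²/s³  ✓ matches
  force (F = ma): kg·m/s²  ✗
  momentum (p = mv): kg·m/s  ✗

Only electrical power has units kg·m²/s³.

Answer: electrical power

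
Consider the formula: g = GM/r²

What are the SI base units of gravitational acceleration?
Units of each symbol in g = GM/r²:
  G (gravitational constant): m³/(kg·s²)
  M (mass): kg
  r (distance): m  → to the power 2 in the denominator, contributes 1/m²

Multiplying the contributions: [m³/(kg·s²)] · [kg] · [1/m²]
Adding exponents of each base unit: m: 1, s: -2
SI base units of gravitational acceleration: m/s²

Answer: m/s²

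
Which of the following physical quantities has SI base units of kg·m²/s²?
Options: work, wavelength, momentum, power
Checking the SI base units of each option:
  work (W = Fd): kg·m²/s²  ✓ matches
  wavelength (λ = v/f): m  ✗
  momentum (p = mv): kg·m/s  ✗
  power (P = W/t): kg·m²/s³  ✗

Only work has units kg·m²/s².

Answer: work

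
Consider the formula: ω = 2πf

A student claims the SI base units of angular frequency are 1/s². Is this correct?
Units of each symbol in ω = 2πf:
  f (frequency): 1/s
  The factor 2π is dimensionless.

Multiplying the contributions: [1/s]
Adding exponents of each base unit: s: -1
SI base units of angular frequency: 1/s

The claimed units 1/s² (exponents s: -2) do not match the derived units 1/s (exponents s: -1), so the claim is incorrect.

Answer: No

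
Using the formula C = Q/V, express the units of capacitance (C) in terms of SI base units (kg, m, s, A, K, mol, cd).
Units of each symbol in C = Q/V:
  Q (charge, in coulombs): s·A
  V (voltage, in volts): kg·m²/(s³·A)  → in the denominator, contributes s³·A/(kg·m²)

Multiplying the contributions: [s·A] · [s³·A/(kg·m²)]
Adding exponents of each base unit: kg: -1, m: -2, s: 4, A: 2
SI base units of capacitance: s⁴·A²/(kg·m²)

Answer: s⁴·A²/(kg·m²)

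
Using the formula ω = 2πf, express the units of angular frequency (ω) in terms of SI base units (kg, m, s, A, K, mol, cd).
Units of each symbol in ω = 2πf:
  f (frequency): 1/s
  The factor 2π is dimensionless.

Multiplying the contributions: [1/s]
Adding exponents of each base unit: s: -1
SI base units of angular frequency: 1/s

Answer: 1/s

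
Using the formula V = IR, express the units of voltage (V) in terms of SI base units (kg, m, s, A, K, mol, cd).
Units of each symbol in V = IR:
  I (current): A
  R (resistance, in ohms): kg·m²/(s³·A²)

Multiplying the contributions: [A] · [kg·m²/(s³·A²)]
Adding exponents of each base unit: kg: 1, m: 2, s: -3, A: -1
SI base units of voltage: kg·m²/(s³·A)

Answer: kg·m²/(s³·A)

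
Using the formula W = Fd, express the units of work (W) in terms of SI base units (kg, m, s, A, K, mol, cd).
Units of each symbol in W = Fd:
  F (force): kg·m/s²
  d (displacement): m

Multiplying the contributions: [kg·m/s²] · [m]
Adding exponents of each base unit: kg: 1, m: 2, s: -2
SI base units of work: kg·m²/s²

Answer: kg·m²/s²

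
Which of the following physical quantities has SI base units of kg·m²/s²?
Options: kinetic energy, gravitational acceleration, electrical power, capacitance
Checking the SI base units of each option:
  kinetic energy (E = ½mv²): kg·m²/s²  ✓ matches
  gravitational acceleration (g = GM/r²): m/s²  ✗
  electrical power (P = IV): kg·m²/s³  ✗
  capacitance (C = Q/V): s⁴·A²/(kg·m²)  ✗

Only kinetic energy has units kg·m²/s².

Answer: kinetic energy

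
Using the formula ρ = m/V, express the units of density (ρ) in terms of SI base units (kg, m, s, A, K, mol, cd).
Units of each symbol in ρ = m/V:
  m (mass): kg
  V (volume): m³  → in the denominator, contributes 1/m³

Multiplying the contributions: [kg] · [1/m³]
Adding exponents of each base unit: kg: 1, m: -3
SI base units of density: kg/m³

Answer: kg/m³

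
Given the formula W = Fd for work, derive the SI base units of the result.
Units of each symbol in W = Fd:
  F (force): kg·m/s²
  d (displacement): m

Multiplying the contributions: [kg·m/s²] · [m]
Adding exponents of each base unit: kg: 1, m: 2, s: -2
SI base units of work: kg·m²/s²

Answer: kg·m²/s²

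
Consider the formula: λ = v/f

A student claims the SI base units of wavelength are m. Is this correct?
Units of each symbol in λ = v/f:
  v (wave speed): m/s
  f (frequency): 1/s  → in the denominator, contributes s

Multiplying the contributions: [m/s] · [s]
Adding exponents of each base unit: m: 1
SI base units of wavelength: m

The claimed units m match the derived units, so the claim is correct.

Answer: Yes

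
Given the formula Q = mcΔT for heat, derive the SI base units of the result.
Units of each symbol in Q = mcΔT:
  m (mass): kg
  c (specific heat capacity, in J/(kg·K)): m²/(s²·K)
  ΔT (temperature change): K

Multiplying the contributions: [kg] · [m²/(s²·K)] · [K]
Adding exponents of each base unit: kg: 1, m: 2, s: -2
SI base units of heat: kg·m²/s²

Answer: kg·m²/s²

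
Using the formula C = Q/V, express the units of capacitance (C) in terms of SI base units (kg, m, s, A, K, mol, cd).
Units of each symbol in C = Q/V:
  Q (charge, in coulombs): s·A
  V (voltage, in volts): kg·m²/(s³·A)  → in the denominator, contributes s³·A/(kg·m²)

Multiplying the contributions: [s·A] · [s³·A/(kg·m²)]
Adding exponents of each base unit: kg: -1, m: -2, s: 4, A: 2
SI base units of capacitance: s⁴·A²/(kg·m²)

Answer: s⁴·A²/(kg·m²)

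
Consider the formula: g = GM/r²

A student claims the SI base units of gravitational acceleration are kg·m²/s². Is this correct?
Units of each symbol in g = GM/r²:
  G (gravitational constant): m³/(kg·s²)
  M (mass): kg
  r (distance): m  → to the power 2 in the denominator, contributes 1/m²

Multiplying the contributions: [m³/(kg·s²)] · [kg] · [1/m²]
Adding exponents of each base unit: m: 1, s: -2
SI base units of gravitational acceleration: m/s²

The claimed units kg·m²/s² (exponents kg: 1, m: 2, s: -2) do not match the derived units m/s² (exponents m: 1, s: -2), so the claim is incorrect.

Answer: No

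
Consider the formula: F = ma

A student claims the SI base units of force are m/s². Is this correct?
Units of each symbol in F = ma:
  m (mass): kg
  a (acceleration): m/s²

Multiplying the contributions: [kg] · [m/s²]
Adding exponents of each base unit: kg: 1, m: 1, s: -2
SI base units of force: kg·m/s²

The claimed units m/s² (exponents m: 1, s: -2) do not match the derived units kg·m/s² (exponents kg: 1, m: 1, s: -2), so the claim is incorrect.

Answer: No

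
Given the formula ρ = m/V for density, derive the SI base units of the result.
Units of each symbol in ρ = m/V:
  m (mass): kg
  V (volume): m³  → in the denominator, contributes 1/m³

Multiplying the contributions: [kg] · [1/m³]
Adding exponents of each base unit: kg: 1, m: -3
SI base units of density: kg/m³

Answer: kg/m³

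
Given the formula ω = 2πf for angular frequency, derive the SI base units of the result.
Units of each symbol in ω = 2πf:
  f (frequency): 1/s
  The factor 2π is dimensionless.

Multiplying the contributions: [1/s]
Adding exponents of each base unit: s: -1
SI base units of angular frequency: 1/s

Answer: 1/s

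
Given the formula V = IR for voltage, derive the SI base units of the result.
Units of each symbol in V = IR:
  I (current): A
  R (resistance, in ohms): kg·m²/(s³·A²)

Multiplying the contributions: [A] · [kg·m²/(s³·A²)]
Adding exponents of each base unit: kg: 1, m: 2, s: -3, A: -1
SI base units of voltage: kg·m²/(s³·A)

Answer: kg·m²/(s³·A)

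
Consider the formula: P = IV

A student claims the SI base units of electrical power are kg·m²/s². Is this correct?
Units of each symbol in P = IV:
  I (current): A
  V (voltage, in volts): kg·m²/(s³·A)

Multiplying the contributions: [A] · [kg·m²/(s³·A)]
Adding exponents of each base unit: kg: 1, m: 2, s: -3
SI base units of electrical power: kg·m²/s³

The claimed units kg·m²/s² (exponents kg: 1, m: 2, s: -2) do not match the derived units kg·m²/s³ (exponents kg: 1, m: 2, s: -3), so the claim is incorrect.

Answer: No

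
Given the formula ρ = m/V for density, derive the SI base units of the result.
Units of each symbol in ρ = m/V:
  m (mass): kg
  V (volume): m³  → in the denominator, contributes 1/m³

Multiplying the contributions: [kg] · [1/m³]
Adding exponents of each base unit: kg: 1, m: -3
SI base units of density: kg/m³

Answer: kg/m³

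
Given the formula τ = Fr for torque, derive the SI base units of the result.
Units of each symbol in τ = Fr:
  F (force): kg·m/s²
  r (lever arm): m

Multiplying the contributions: [kg·m/s²] · [m]
Adding exponents of each base unit: kg: 1, m: 2, s: -2
SI base units of torque: kg·m²/s²

Answer: kg·m²/s²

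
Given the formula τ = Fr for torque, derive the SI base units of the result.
Units of each symbol in τ = Fr:
  F (force): kg·m/s²
  r (lever arm): m

Multiplying the contributions: [kg·m/s²] · [m]
Adding exponents of each base unit: kg: 1, m: 2, s: -2
SI base units of torque: kg·m²/s²

Answer: kg·m²/s²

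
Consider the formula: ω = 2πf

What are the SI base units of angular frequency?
Units of each symbol in ω = 2πf:
  f (frequency): 1/s
  The factor 2π is dimensionless.

Multiplying the contributions: [1/s]
Adding exponents of each base unit: s: -1
SI base units of angular frequency: 1/s

Answer: 1/s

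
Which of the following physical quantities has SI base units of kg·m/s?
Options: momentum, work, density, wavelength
Checking the SI base units of each option:
  momentum (p = mv): kg·m/s  ✓ matches
  work (W = Fd): kg·m²/s²  ✗
  density (ρ = m/V): kg/m³  ✗
  wavelength (λ = v/f): m  ✗

Only momentum has units kg·m/s.

Answer: momentum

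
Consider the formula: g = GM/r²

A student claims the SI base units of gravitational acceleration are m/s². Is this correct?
Units of each symbol in g = GM/r²:
  G (gravitational constant): m³/(kg·s²)
  M (mass): kg
  r (distance): m  → to the power 2 in the denominator, contributes 1/m²

Multiplying the contributions: [m³/(kg·s²)] · [kg] · [1/m²]
Adding exponents of each base unit: m: 1, s: -2
SI base units of gravitational acceleration: m/s²

The claimed units m/s² match the derived units, so the claim is correct.

Answer: Yes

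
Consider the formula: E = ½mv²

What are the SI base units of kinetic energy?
Units of each symbol in E = ½mv²:
  m (mass): kg
  v (speed): m/s  → to the power 2, contributes m²/s²
  The factor ½ is dimensionless.

Multiplying the contributions: [kg] · [m²/s²]
Adding exponents of each base unit: kg: 1, m: 2, s: -2
SI base units of kinetic energy: kg·m²/s²

Answer: kg·m²/s²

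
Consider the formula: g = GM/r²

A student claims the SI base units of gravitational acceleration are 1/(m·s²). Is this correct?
Units of each symbol in g = GM/r²:
  G (gravitational constant): m³/(kg·s²)
  M (mass): kg
  r (distance): m  → to the power 2 in the denominator, contributes 1/m²

Multiplying the contributions: [m³/(kg·s²)] · [kg] · [1/m²]
Adding exponents of each base unit: m: 1, s: -2
SI base units of gravitational acceleration: m/s²

The claimed units 1/(m·s²) (exponents m: -1, s: -2) do not match the derived units m/s² (exponents m: 1, s: -2), so the claim is incorrect.

Answer: No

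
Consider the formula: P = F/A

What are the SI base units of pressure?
Units of each symbol in P = F/A:
  F (force): kg·m/s²
  A (area): m²  → in the denominator, contributes 1/m²

Multiplying the contributions: [kg·m/s²] · [1/m²]
Adding exponents of each base unit: kg: 1, m: -1, s: -2
SI base units of pressure: kg/(m·s²)

Answer: kg/(m·s²)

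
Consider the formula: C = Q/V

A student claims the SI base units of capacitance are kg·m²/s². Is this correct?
Units of each symbol in C = Q/V:
  Q (charge, in coulombs): s·A
  V (voltage, in volts): kg·m²/(s³·A)  → in the denominator, contributes s³·A/(kg·m²)

Multiplying the contributions: [s·A] · [s³·A/(kg·m²)]
Adding exponents of each base unit: kg: -1, m: -2, s: 4, A: 2
SI base units of capacitance: s⁴·A²/(kg·m²)

The claimed units kg·m²/s² (exponents kg: 1, m: 2, s: -2) do not match the derived units s⁴·A²/(kg·m²) (exponents kg: -1, m: -2, s: 4, A: 2), so the claim is incorrect.

Answer: No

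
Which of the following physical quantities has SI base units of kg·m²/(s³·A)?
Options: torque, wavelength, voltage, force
Checking the SI base units of each option:
  torque (τ = Fr): kg·m²/s²  ✗
  wavelength (λ = v/f): m  ✗
  voltage (V = IR): kg·m²/(s³·A)  ✓ matches
  force (F = ma): kg·m/s²  ✗

Only voltage has units kg·m²/(s³·A).

Answer: voltage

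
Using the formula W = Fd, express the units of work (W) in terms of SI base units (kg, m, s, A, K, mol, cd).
Units of each symbol in W = Fd:
  F (force): kg·m/s²
  d (displacement): m

Multiplying the contributions: [kg·m/s²] · [m]
Adding exponents of each base unit: kg: 1, m: 2, s: -2
SI base units of work: kg·m²/s²

Answer: kg·m²/s²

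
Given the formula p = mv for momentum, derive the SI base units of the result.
Units of each symbol in p = mv:
  m (mass): kg
  v (velocity): m/s

Multiplying the contributions: [kg] · [m/s]
Adding exponents of each base unit: kg: 1, m: 1, s: -1
SI base units of momentum: kg·m/s

Answer: kg·m/s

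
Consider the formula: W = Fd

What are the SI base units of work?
Units of each symbol in W = Fd:
  F (force): kg·m/s²
  d (displacement): m

Multiplying the contributions: [kg·m/s²] · [m]
Adding exponents of each base unit: kg: 1, m: 2, s: -2
SI base units of work: kg·m²/s²

Answer: kg·m²/s²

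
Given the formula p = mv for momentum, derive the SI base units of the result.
Units of each symbol in p = mv:
  m (mass): kg
  v (velocity): m/s

Multiplying the contributions: [kg] · [m/s]
Adding exponents of each base unit: kg: 1, m: 1, s: -1
SI base units of momentum: kg·m/s

Answer: kg·m/s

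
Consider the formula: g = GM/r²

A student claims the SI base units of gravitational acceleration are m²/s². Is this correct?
Units of each symbol in g = GM/r²:
  G (gravitational constant): m³/(kg·s²)
  M (mass): kg
  r (distance): m  → to the power 2 in the denominator, contributes 1/m²

Multiplying the contributions: [m³/(kg·s²)] · [kg] · [1/m²]
Adding exponents of each base unit: m: 1, s: -2
SI base units of gravitational acceleration: m/s²

The claimed units m²/s² (exponents m: 2, s: -2) do not match the derived units m/s² (exponents m: 1, s: -2), so the claim is incorrect.

Answer: No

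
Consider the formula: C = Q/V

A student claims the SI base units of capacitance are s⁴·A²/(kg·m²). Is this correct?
Units of each symbol in C = Q/V:
  Q (charge, in coulombs): s·A
  V (voltage, in volts): kg·m²/(s³·A)  → in the denominator, contributes s³·A/(kg·m²)

Multiplying the contributions: [s·A] · [s³·A/(kg·m²)]
Adding exponents of each base unit: kg: -1, m: -2, s: 4, A: 2
SI base units of capacitance: s⁴·A²/(kg·m²)

The claimed units s⁴·A²/(kg·m²) match the derived units, so the claim is correct.

Answer: Yes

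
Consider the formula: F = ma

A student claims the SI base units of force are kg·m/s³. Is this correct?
Units of each symbol in F = ma:
  m (mass): kg
  a (acceleration): m/s²

Multiplying the contributions: [kg] · [m/s²]
Adding exponents of each base unit: kg: 1, m: 1, s: -2
SI base units of force: kg·m/s²

The claimed units kg·m/s³ (exponents kg: 1, m: 1, s: -3) do not match the derived units kg·m/s² (exponents kg: 1, m: 1, s: -2), so the claim is incorrect.

Answer: No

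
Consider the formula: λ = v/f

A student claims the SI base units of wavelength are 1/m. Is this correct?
Units of each symbol in λ = v/f:
  v (wave speed): m/s
  f (frequency): 1/s  → in the denominator, contributes s

Multiplying the contributions: [m/s] · [s]
Adding exponents of each base unit: m: 1
SI base units of wavelength: m

The claimed units 1/m (exponents m: -1) do not match the derived units m (exponents m: 1), so the claim is incorrect.

Answer: No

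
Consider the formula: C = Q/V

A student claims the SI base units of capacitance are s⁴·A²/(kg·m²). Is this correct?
Units of each symbol in C = Q/V:
  Q (charge, in coulombs): s·A
  V (voltage, in volts): kg·m²/(s³·A)  → in the denominator, contributes s³·A/(kg·m²)

Multiplying the contributions: [s·A] · [s³·A/(kg·m²)]
Adding exponents of each base unit: kg: -1, m: -2, s: 4, A: 2
SI base units of capacitance: s⁴·A²/(kg·m²)

The claimed units s⁴·A²/(kg·m²) match the derived units, so the claim is correct.

Answer: Yes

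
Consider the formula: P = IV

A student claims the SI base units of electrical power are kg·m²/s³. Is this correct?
Units of each symbol in P = IV:
  I (current): A
  V (voltage, in volts): kg·m²/(s³·A)

Multiplying the contributions: [A] · [kg·m²/(s³·A)]
Adding exponents of each base unit: kg: 1, m: 2, s: -3
SI base units of electrical power: kg·m²/s³

The claimed units kg·m²/s³ match the derived units, so the claim is correct.

Answer: Yes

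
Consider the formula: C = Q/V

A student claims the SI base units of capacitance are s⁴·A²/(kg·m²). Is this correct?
Units of each symbol in C = Q/V:
  Q (charge, in coulombs): s·A
  V (voltage, in volts): kg·m²/(s³·A)  → in the denominator, contributes s³·A/(kg·m²)

Multiplying the contributions: [s·A] · [s³·A/(kg·m²)]
Adding exponents of each base unit: kg: -1, m: -2, s: 4, A: 2
SI base units of capacitance: s⁴·A²/(kg·m²)

The claimed units s⁴·A²/(kg·m²) match the derived units, so the claim is correct.

Answer: Yes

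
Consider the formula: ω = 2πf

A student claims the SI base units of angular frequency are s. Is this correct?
Units of each symbol in ω = 2πf:
  f (frequency): 1/s
  The factor 2π is dimensionless.

Multiplying the contributions: [1/s]
Adding exponents of each base unit: s: -1
SI base units of angular frequency: 1/s

The claimed units s (exponents s: 1) do not match the derived units 1/s (exponents s: -1), so the claim is incorrect.

Answer: No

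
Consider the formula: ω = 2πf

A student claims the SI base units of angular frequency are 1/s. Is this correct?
Units of each symbol in ω = 2πf:
  f (frequency): 1/s
  The factor 2π is dimensionless.

Multiplying the contributions: [1/s]
Adding exponents of each base unit: s: -1
SI base units of angular frequency: 1/s

The claimed units 1/s match the derived units, so the claim is correct.

Answer: Yes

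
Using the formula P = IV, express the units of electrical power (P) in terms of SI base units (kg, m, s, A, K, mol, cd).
Units of each symbol in P = IV:
  I (current): A
  V (voltage, in volts): kg·m²/(s³·A)

Multiplying the contributions: [A] · [kg·m²/(s³·A)]
Adding exponents of each base unit: kg: 1, m: 2, s: -3
SI base units of electrical power: kg·m²/s³

Answer: kg·m²/s³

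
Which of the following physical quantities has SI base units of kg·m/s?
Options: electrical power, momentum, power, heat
Checking the SI base units of each option:
  electrical power (P = IV): kg·m²/s³  ✗
  momentum (p = mv): kg·m/s  ✓ matches
  power (P = W/t): kg·m²/s³  ✗
  heat (Q = mcΔT): kg·m²/s²  ✗

Only momentum has units kg·m/s.

Answer: momentum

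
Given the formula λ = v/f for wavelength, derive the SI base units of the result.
Units of each symbol in λ = v/f:
  v (wave speed): m/s
  f (frequency): 1/s  → in the denominator, contributes s

Multiplying the contributions: [m/s] · [s]
Adding exponents of each base unit: m: 1
SI base units of wavelength: m

Answer: m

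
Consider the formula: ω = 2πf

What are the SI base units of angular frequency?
Units of each symbol in ω = 2πf:
  f (frequency): 1/s
  The factor 2π is dimensionless.

Multiplying the contributions: [1/s]
Adding exponents of each base unit: s: -1
SI base units of angular frequency: 1/s

Answer: 1/s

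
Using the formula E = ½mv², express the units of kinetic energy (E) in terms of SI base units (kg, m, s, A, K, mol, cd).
Units of each symbol in E = ½mv²:
  m (mass): kg
  v (speed): m/s  → to the power 2, contributes m²/s²
  The factor ½ is dimensionless.

Multiplying the contributions: [kg] · [m²/s²]
Adding exponents of each base unit: kg: 1, m: 2, s: -2
SI base units of kinetic energy: kg·m²/s²

Answer: kg·m²/s²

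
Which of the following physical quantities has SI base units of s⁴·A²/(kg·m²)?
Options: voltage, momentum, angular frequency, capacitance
Checking the SI base units of each option:
  voltage (V = IR): kg·m²/(s³·A)  ✗
  momentum (p = mv): kg·m/s  ✗
  angular frequency (ω = 2πf): 1/s  ✗
  capacitance (C = Q/V): s⁴·A²/(kg·m²)  ✓ matches

Only capacitance has units s⁴·A²/(kg·m²).

Answer: capacitance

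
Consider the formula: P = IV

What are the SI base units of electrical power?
Units of each symbol in P = IV:
  I (current): A
  V (voltage, in volts): kg·m²/(s³·A)

Multiplying the contributions: [A] · [kg·m²/(s³·A)]
Adding exponents of each base unit: kg: 1, m: 2, s: -3
SI base units of electrical power: kg·m²/s³

Answer: kg·m²/s³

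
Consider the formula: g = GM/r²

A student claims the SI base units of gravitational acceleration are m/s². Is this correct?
Units of each symbol in g = GM/r²:
  G (gravitational constant): m³/(kg·s²)
  M (mass): kg
  r (distance): m  → to the power 2 in the denominator, contributes 1/m²

Multiplying the contributions: [m³/(kg·s²)] · [kg] · [1/m²]
Adding exponents of each base unit: m: 1, s: -2
SI base units of gravitational acceleration: m/s²

The claimed units m/s² match the derived units, so the claim is correct.

Answer: Yes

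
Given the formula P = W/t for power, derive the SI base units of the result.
Units of each symbol in P = W/t:
  W (work): kg·m²/s²
  t (time): s  → in the denominator, contributes 1/s

Multiplying the contributions: [kg·m²/s²] · [1/s]
Adding exponents of each base unit: kg: 1, m: 2, s: -3
SI base units of power: kg·m²/s³

Answer: kg·m²/s³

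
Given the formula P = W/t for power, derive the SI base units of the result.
Units of each symbol in P = W/t:
  W (work): kg·m²/s²
  t (time): s  → in the denominator, contributes 1/s

Multiplying the contributions: [kg·m²/s²] · [1/s]
Adding exponents of each base unit: kg: 1, m: 2, s: -3
SI base units of power: kg·m²/s³

Answer: kg·m²/s³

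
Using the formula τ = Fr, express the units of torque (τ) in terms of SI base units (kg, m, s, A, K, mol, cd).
Units of each symbol in τ = Fr:
  F (force): kg·m/s²
  r (lever arm): m

Multiplying the contributions: [kg·m/s²] · [m]
Adding exponents of each base unit: kg: 1, m: 2, s: -2
SI base units of torque: kg·m²/s²

Answer: kg·m²/s²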